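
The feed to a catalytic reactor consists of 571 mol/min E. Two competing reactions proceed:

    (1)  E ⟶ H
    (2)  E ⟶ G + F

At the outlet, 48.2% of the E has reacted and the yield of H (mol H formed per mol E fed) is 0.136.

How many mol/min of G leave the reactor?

198 mol/min

Yield of H: 1ξ₁ / 571 = 0.136 → ξ₁ = 77.66 mol/min.
Conversion of E: 1ξ₁ + 1ξ₂ = 0.482 × 571 = 275.2 → ξ₂ = 197.6 mol/min.
Outlet amounts (n = n₀ + Σ ν·ξ):
  E: 571 − 1(77.66) − 1(197.6) = 295.8
  H: 0 + 1(77.66) = 77.66
  G: 0 + 1(197.6) = 197.6
  F: 0 + 1(197.6) = 197.6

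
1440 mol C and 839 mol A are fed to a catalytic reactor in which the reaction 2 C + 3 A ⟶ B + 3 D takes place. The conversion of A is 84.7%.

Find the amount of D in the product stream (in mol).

711 mol

A reacted = 0.847 × 839 = 710.6 mol; ν_A = −3, so ξ = 710.6/3 = 236.9 mol.
Outlet amounts (n = n₀ + ν ξ):
  C: 1440 − 2(236.9) = 966.2
  A: 839 − 3(236.9) = 128.4
  B: 0 + 1(236.9) = 236.9
  D: 0 + 3(236.9) = 710.6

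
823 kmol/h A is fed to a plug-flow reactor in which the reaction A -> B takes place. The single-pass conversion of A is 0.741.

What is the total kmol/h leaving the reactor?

823 kmol/h

A reacted = 0.741 × 823 = 609.8 kmol/h; ν_A = −1, so ξ = 609.8/1 = 609.8 kmol/h.
Outlet amounts (n = n₀ + ν ξ):
  A: 823 − 1(609.8) = 213.2
  B: 0 + 1(609.8) = 609.8
Total out = 213.2 + 609.8 = 823 kmol/h.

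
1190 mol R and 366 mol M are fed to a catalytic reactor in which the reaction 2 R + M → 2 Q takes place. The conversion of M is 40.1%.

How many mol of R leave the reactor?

896 mol

M reacted = 0.401 × 366 = 146.8 mol; ν_M = −1, so ξ = 146.8/1 = 146.8 mol.
Outlet amounts (n = n₀ + ν ξ):
  R: 1190 − 2(146.8) = 896.5
  M: 366 − 1(146.8) = 219.2
  Q: 0 + 2(146.8) = 293.5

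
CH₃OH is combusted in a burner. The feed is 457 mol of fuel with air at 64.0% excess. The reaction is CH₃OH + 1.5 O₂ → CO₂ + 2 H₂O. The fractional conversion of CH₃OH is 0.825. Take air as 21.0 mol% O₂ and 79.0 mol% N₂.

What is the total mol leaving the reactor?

Stoichiometric O₂ = 1.5 × 457 = 685.5 mol; O₂ fed = 685.5 × 1.640 = 1124 mol.
N₂ fed = 1124 × 79/21 = 4229 mol.
Fuel reacted = 0.825 × 457 → ξ = 377 mol.
Outlet (n = n₀ + ν ξ):
  CH₃OH: 457 − 1(377) = 79.98
  O₂: 1124 − 1.5(377) = 558.7
  N₂: 4229 (inert)
  CO₂: 0 + 1(377) = 377
  H₂O: 0 + 2(377) = 754
Total out = 79.98 + 558.7 + 4229 + 377 + 754 = 5999 mol.

6000 mol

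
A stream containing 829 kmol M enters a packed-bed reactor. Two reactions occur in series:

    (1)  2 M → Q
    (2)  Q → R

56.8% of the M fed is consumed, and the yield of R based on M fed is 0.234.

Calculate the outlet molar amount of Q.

41.4 kmol

Conversion of M: M consumed = 2ξ₁ = 0.568 × 829 → ξ₁ = 235.4 kmol.
Yield of R: 1ξ₂ / 829 = 0.234 → ξ₂ = 194 kmol.
Outlet amounts (n = n₀ + Σ ν·ξ):
  M: 829 − 2(235.4) = 358.1
  Q: 0 + 1(235.4) − 1(194) = 41.45
  R: 0 + 1(194) = 194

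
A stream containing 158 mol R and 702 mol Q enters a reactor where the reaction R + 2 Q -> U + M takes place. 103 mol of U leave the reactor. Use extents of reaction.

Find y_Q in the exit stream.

0.655

For U: n = n₀ + 1ξ → 103 = 0 + 1ξ, giving ξ = 103 mol.
Outlet amounts (n = n₀ + ν ξ):
  R: 158 − 1(103) = 55
  Q: 702 − 2(103) = 496
  U: 0 + 1(103) = 103
  M: 0 + 1(103) = 103
Total out = 757 mol; y_Q = 496 / 757 = 0.6552.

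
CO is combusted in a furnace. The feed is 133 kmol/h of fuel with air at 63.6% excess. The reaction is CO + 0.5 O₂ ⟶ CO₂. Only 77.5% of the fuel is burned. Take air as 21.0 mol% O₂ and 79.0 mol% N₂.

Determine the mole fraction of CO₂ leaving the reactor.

Stoichiometric O₂ = 0.5 × 133 = 66.5 kmol/h; O₂ fed = 66.5 × 1.636 = 108.8 kmol/h.
N₂ fed = 108.8 × 79/21 = 409.3 kmol/h.
Fuel reacted = 0.775 × 133 → ξ = 103.1 kmol/h.
Outlet (n = n₀ + ν ξ):
  CO: 133 − 1(103.1) = 29.92
  O₂: 108.8 − 0.5(103.1) = 57.26
  N₂: 409.3 (inert)
  CO₂: 0 + 1(103.1) = 103.1
Total out = 599.5 kmol/h; y_CO₂ = 103.1 / 599.5 = 0.1719.

0.172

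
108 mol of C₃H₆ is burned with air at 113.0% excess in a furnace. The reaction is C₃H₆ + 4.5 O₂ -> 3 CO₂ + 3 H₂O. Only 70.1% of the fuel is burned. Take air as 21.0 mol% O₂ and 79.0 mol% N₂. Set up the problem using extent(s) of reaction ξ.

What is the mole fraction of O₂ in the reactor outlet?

Stoichiometric O₂ = 4.5 × 108 = 486 mol; O₂ fed = 486 × 2.130 = 1035 mol.
N₂ fed = 1035 × 79/21 = 3894 mol.
Fuel reacted = 0.701 × 108 → ξ = 75.71 mol.
Outlet (n = n₀ + ν ξ):
  C₃H₆: 108 − 1(75.71) = 32.29
  O₂: 1035 − 4.5(75.71) = 694.5
  N₂: 3894 (inert)
  CO₂: 0 + 3(75.71) = 227.1
  H₂O: 0 + 3(75.71) = 227.1
Total out = 5075 mol; y_O₂ = 694.5 / 5075 = 0.1368.

0.137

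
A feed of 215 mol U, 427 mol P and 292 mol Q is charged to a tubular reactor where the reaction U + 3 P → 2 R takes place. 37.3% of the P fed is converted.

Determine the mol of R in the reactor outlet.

106 mol

P reacted = 0.373 × 427 = 159.3 mol; ν_P = −3, so ξ = 159.3/3 = 53.09 mol.
Outlet amounts (n = n₀ + ν ξ):
  U: 215 − 1(53.09) = 161.9
  P: 427 − 3(53.09) = 267.7
  R: 0 + 2(53.09) = 106.2
  Q: 292 (inert)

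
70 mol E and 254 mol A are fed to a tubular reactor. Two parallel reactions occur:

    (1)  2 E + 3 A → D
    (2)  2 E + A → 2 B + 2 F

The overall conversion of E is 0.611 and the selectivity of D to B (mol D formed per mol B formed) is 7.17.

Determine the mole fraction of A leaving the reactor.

0.785

Conversion of E: E consumed = 0.611 × 70 = 42.77 mol = 2ξ₁ + 2ξ₂.
Selectivity: 1ξ₁ / (2ξ₂) = 7.17 → ξ₁ = 14.34 ξ₂.
Substitute: (2·14.34 + 2) ξ₂ = 42.77 → ξ₂ = 1.394 mol, ξ₁ = 19.99 mol.
Outlet amounts (n = n₀ + Σ ν·ξ):
  E: 70 − 2(19.99) − 2(1.394) = 27.23
  A: 254 − 3(19.99) − 1(1.394) = 192.6
  D: 0 + 1(19.99) = 19.99
  B: 0 + 2(1.394) = 2.788
  F: 0 + 2(1.394) = 2.788
Total out = 245.4 mol; y_A = 192.6 / 245.4 = 0.7849.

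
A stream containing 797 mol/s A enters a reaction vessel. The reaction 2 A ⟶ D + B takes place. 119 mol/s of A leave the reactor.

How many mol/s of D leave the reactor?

For A: n = n₀ − 2ξ → 119 = 797 − 2ξ, giving ξ = 339 mol/s.
Outlet amounts (n = n₀ + ν ξ):
  A: 797 − 2(339) = 119
  D: 0 + 1(339) = 339
  B: 0 + 1(339) = 339

339 mol/s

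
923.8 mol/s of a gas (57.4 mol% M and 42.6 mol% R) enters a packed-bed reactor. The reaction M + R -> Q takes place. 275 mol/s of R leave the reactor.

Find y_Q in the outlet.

For R: n = n₀ − 1ξ → 275 = 393.5 − 1ξ, giving ξ = 118.5 mol/s.
Outlet amounts (n = n₀ + ν ξ):
  M: 530.3 − 1(118.5) = 411.7
  R: 393.5 − 1(118.5) = 275
  Q: 0 + 1(118.5) = 118.5
Total out = 805.3 mol/s; y_Q = 118.5 / 805.3 = 0.1472.

0.147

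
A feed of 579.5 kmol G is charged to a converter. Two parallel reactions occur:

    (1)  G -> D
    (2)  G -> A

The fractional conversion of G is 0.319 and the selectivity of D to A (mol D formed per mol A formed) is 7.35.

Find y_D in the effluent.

0.281

Conversion of G: G consumed = 0.319 × 579.5 = 184.9 kmol = 1ξ₁ + 1ξ₂.
Selectivity: 1ξ₁ / (1ξ₂) = 7.35 → ξ₁ = 7.35 ξ₂.
Substitute: (1·7.35 + 1) ξ₂ = 184.9 → ξ₂ = 22.14 kmol, ξ₁ = 162.7 kmol.
Outlet amounts (n = n₀ + Σ ν·ξ):
  G: 579.5 − 1(162.7) − 1(22.14) = 394.6
  D: 0 + 1(162.7) = 162.7
  A: 0 + 1(22.14) = 22.14
Total out = 579.5 kmol; y_D = 162.7 / 579.5 = 0.2808.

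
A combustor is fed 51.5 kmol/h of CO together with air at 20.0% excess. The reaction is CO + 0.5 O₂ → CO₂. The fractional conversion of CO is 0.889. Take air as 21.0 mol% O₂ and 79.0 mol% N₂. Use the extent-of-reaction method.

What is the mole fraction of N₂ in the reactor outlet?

Stoichiometric O₂ = 0.5 × 51.5 = 25.75 kmol/h; O₂ fed = 25.75 × 1.200 = 30.9 kmol/h.
N₂ fed = 30.9 × 79/21 = 116.2 kmol/h.
Fuel reacted = 0.889 × 51.5 → ξ = 45.78 kmol/h.
Outlet (n = n₀ + ν ξ):
  CO: 51.5 − 1(45.78) = 5.716
  O₂: 30.9 − 0.5(45.78) = 8.008
  N₂: 116.2 (inert)
  CO₂: 0 + 1(45.78) = 45.78
Total out = 175.8 kmol/h; y_N₂ = 116.2 / 175.8 = 0.6614.

0.661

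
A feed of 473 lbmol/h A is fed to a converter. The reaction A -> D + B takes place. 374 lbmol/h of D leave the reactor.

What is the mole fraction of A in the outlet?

For D: n = n₀ + 1ξ → 374 = 0 + 1ξ, giving ξ = 374 lbmol/h.
Outlet amounts (n = n₀ + ν ξ):
  A: 473 − 1(374) = 99
  D: 0 + 1(374) = 374
  B: 0 + 1(374) = 374
Total out = 847 lbmol/h; y_A = 99 / 847 = 0.1169.

0.117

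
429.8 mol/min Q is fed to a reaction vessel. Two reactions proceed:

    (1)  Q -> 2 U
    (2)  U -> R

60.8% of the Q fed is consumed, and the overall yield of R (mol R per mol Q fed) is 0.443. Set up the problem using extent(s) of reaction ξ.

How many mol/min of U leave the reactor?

Conversion of Q: Q consumed = 1ξ₁ = 0.608 × 429.8 → ξ₁ = 261.3 mol/min.
Yield of R: 1ξ₂ / 429.8 = 0.443 → ξ₂ = 190.4 mol/min.
Outlet amounts (n = n₀ + Σ ν·ξ):
  Q: 429.8 − 1(261.3) = 168.5
  U: 0 + 2(261.3) − 1(190.4) = 332.2
  R: 0 + 1(190.4) = 190.4

332 mol/min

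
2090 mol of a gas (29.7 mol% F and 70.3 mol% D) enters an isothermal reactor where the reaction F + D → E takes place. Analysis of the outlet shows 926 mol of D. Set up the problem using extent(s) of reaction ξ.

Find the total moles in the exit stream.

1550 mol

For D: n = n₀ − 1ξ → 926 = 1469 − 1ξ, giving ξ = 543.3 mol.
Outlet amounts (n = n₀ + ν ξ):
  F: 620.7 − 1(543.3) = 77.46
  D: 1469 − 1(543.3) = 926
  E: 0 + 1(543.3) = 543.3
Total out = 77.46 + 926 + 543.3 = 1547 mol.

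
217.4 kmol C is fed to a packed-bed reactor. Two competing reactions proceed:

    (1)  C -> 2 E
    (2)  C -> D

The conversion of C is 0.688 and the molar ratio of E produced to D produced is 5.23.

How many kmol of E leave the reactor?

Conversion of C: C consumed = 0.688 × 217.4 = 149.6 kmol = 1ξ₁ + 1ξ₂.
Selectivity: 2ξ₁ / (1ξ₂) = 5.23 → ξ₁ = 2.615 ξ₂.
Substitute: (1·2.615 + 1) ξ₂ = 149.6 → ξ₂ = 41.38 kmol, ξ₁ = 108.2 kmol.
Outlet amounts (n = n₀ + Σ ν·ξ):
  C: 217.4 − 1(108.2) − 1(41.38) = 67.83
  E: 0 + 2(108.2) = 216.4
  D: 0 + 1(41.38) = 41.38

216 kmol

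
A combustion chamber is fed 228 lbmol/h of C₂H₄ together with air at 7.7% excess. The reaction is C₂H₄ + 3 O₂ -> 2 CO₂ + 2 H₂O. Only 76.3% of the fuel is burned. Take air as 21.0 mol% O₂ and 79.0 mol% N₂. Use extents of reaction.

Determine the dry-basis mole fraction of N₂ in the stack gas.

0.818

Stoichiometric O₂ = 3 × 228 = 684 lbmol/h; O₂ fed = 684 × 1.077 = 736.7 lbmol/h.
N₂ fed = 736.7 × 79/21 = 2771 lbmol/h.
Fuel reacted = 0.763 × 228 → ξ = 174 lbmol/h.
Outlet (n = n₀ + ν ξ):
  C₂H₄: 228 − 1(174) = 54.04
  O₂: 736.7 − 3(174) = 214.8
  N₂: 2771 (inert)
  CO₂: 0 + 2(174) = 347.9
  H₂O: 0 + 2(174) = 347.9
Dry total = 3388 lbmol/h; y_N₂ (dry) = 2771 / 3388 = 0.818.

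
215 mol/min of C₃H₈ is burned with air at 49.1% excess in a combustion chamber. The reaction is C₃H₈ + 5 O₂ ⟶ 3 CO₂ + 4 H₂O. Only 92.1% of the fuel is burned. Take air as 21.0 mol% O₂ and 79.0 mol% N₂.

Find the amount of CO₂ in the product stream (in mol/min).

594 mol/min

Stoichiometric O₂ = 5 × 215 = 1075 mol/min; O₂ fed = 1075 × 1.491 = 1603 mol/min.
N₂ fed = 1603 × 79/21 = 6030 mol/min.
Fuel reacted = 0.921 × 215 → ξ = 198 mol/min.
Outlet (n = n₀ + ν ξ):
  C₃H₈: 215 − 1(198) = 16.98
  O₂: 1603 − 5(198) = 612.8
  N₂: 6030 (inert)
  CO₂: 0 + 3(198) = 594
  H₂O: 0 + 4(198) = 792.1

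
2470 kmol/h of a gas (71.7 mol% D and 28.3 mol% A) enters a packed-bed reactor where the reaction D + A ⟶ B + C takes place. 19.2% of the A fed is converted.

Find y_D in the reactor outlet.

0.663

A reacted = 0.192 × 699 = 134.2 kmol/h; ν_A = −1, so ξ = 134.2/1 = 134.2 kmol/h.
Outlet amounts (n = n₀ + ν ξ):
  D: 1771 − 1(134.2) = 1637
  A: 699 − 1(134.2) = 564.8
  B: 0 + 1(134.2) = 134.2
  C: 0 + 1(134.2) = 134.2
Total out = 2470 kmol/h; y_D = 1637 / 2470 = 0.6627.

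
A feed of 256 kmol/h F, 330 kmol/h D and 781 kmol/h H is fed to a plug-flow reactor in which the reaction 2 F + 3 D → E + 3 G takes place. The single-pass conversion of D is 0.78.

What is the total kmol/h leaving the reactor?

1280 kmol/h

D reacted = 0.78 × 330 = 257.4 kmol/h; ν_D = −3, so ξ = 257.4/3 = 85.8 kmol/h.
Outlet amounts (n = n₀ + ν ξ):
  F: 256 − 2(85.8) = 84.4
  D: 330 − 3(85.8) = 72.6
  E: 0 + 1(85.8) = 85.8
  G: 0 + 3(85.8) = 257.4
  H: 781 (inert)
Total out = 84.4 + 72.6 + 85.8 + 257.4 + 781 = 1281 kmol/h.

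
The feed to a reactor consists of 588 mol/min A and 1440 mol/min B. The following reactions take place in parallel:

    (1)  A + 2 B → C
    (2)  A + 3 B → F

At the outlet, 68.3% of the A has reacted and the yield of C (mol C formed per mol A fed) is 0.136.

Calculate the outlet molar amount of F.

322 mol/min

Yield of C: 1ξ₁ / 588 = 0.136 → ξ₁ = 79.97 mol/min.
Conversion of A: 1ξ₁ + 1ξ₂ = 0.683 × 588 = 401.6 → ξ₂ = 321.6 mol/min.
Outlet amounts (n = n₀ + Σ ν·ξ):
  A: 588 − 1(79.97) − 1(321.6) = 186.4
  B: 1440 − 2(79.97) − 3(321.6) = 315.2
  C: 0 + 1(79.97) = 79.97
  F: 0 + 1(321.6) = 321.6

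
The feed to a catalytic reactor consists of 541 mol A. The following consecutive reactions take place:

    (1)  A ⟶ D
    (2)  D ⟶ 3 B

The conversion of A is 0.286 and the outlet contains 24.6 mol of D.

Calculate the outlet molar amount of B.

Conversion of A: A consumed = 1ξ₁ = 0.286 × 541 → ξ₁ = 154.7 mol.
D balance: n_D = 0 + 1ξ₁ − 1ξ₂ = 24.6 → ξ₂ = (1·154.7 − 24.6)/1 = 130.1 mol.
Outlet amounts (n = n₀ + Σ ν·ξ):
  A: 541 − 1(154.7) = 386.3
  D: 0 + 1(154.7) − 1(130.1) = 24.6
  B: 0 + 3(130.1) = 390.4

390 mol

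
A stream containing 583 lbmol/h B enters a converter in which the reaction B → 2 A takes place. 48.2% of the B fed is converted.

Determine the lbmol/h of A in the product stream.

562 lbmol/h

B reacted = 0.482 × 583 = 281 lbmol/h; ν_B = −1, so ξ = 281/1 = 281 lbmol/h.
Outlet amounts (n = n₀ + ν ξ):
  B: 583 − 1(281) = 302
  A: 0 + 2(281) = 562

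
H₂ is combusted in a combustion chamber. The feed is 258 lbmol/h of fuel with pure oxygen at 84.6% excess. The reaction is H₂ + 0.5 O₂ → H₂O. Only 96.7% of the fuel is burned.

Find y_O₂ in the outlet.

Stoichiometric O₂ = 0.5 × 258 = 129 lbmol/h; O₂ fed = 129 × 1.846 = 238.1 lbmol/h.
Fuel reacted = 0.967 × 258 → ξ = 249.5 lbmol/h.
Outlet (n = n₀ + ν ξ):
  H₂: 258 − 1(249.5) = 8.514
  O₂: 238.1 − 0.5(249.5) = 113.4
  H₂O: 0 + 1(249.5) = 249.5
Total out = 371.4 lbmol/h; y_O₂ = 113.4 / 371.4 = 0.3053.

0.305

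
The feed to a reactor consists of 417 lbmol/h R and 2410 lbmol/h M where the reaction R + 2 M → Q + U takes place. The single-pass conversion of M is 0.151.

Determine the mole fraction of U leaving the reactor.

0.0688

M reacted = 0.151 × 2410 = 363.9 lbmol/h; ν_M = −2, so ξ = 363.9/2 = 182 lbmol/h.
Outlet amounts (n = n₀ + ν ξ):
  R: 417 − 1(182) = 235
  M: 2410 − 2(182) = 2046
  Q: 0 + 1(182) = 182
  U: 0 + 1(182) = 182
Total out = 2645 lbmol/h; y_U = 182 / 2645 = 0.06879.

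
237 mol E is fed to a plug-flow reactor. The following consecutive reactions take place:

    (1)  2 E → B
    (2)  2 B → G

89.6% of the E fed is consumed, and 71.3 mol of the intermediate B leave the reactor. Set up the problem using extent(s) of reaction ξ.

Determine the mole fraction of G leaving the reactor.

0.154

Conversion of E: E consumed = 2ξ₁ = 0.896 × 237 → ξ₁ = 106.2 mol.
B balance: n_B = 0 + 1ξ₁ − 2ξ₂ = 71.3 → ξ₂ = (1·106.2 − 71.3)/2 = 17.44 mol.
Outlet amounts (n = n₀ + Σ ν·ξ):
  E: 237 − 2(106.2) = 24.65
  B: 0 + 1(106.2) − 2(17.44) = 71.3
  G: 0 + 1(17.44) = 17.44
Total out = 113.4 mol; y_G = 17.44 / 113.4 = 0.1538.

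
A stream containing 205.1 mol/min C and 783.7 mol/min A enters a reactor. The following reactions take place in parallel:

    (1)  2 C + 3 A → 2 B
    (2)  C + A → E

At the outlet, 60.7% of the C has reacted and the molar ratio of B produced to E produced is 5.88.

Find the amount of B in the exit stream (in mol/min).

Conversion of C: C consumed = 0.607 × 205.1 = 124.5 mol/min = 2ξ₁ + 1ξ₂.
Selectivity: 2ξ₁ / (1ξ₂) = 5.88 → ξ₁ = 2.94 ξ₂.
Substitute: (2·2.94 + 1) ξ₂ = 124.5 → ξ₂ = 18.1 mol/min, ξ₁ = 53.2 mol/min.
Outlet amounts (n = n₀ + Σ ν·ξ):
  C: 205.1 − 2(53.2) − 1(18.1) = 80.6
  A: 783.7 − 3(53.2) − 1(18.1) = 606
  B: 0 + 2(53.2) = 106.4
  E: 0 + 1(18.1) = 18.1

106 mol/min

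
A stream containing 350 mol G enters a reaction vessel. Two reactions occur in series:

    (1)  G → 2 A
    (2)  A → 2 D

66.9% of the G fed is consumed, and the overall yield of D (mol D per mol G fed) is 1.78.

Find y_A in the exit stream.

0.175

Conversion of G: G consumed = 1ξ₁ = 0.669 × 350 → ξ₁ = 234.2 mol.
Yield of D: 2ξ₂ / 350 = 1.78 → ξ₂ = 311.5 mol.
Outlet amounts (n = n₀ + Σ ν·ξ):
  G: 350 − 1(234.2) = 115.8
  A: 0 + 2(234.2) − 1(311.5) = 156.8
  D: 0 + 2(311.5) = 623
Total out = 895.6 mol; y_A = 156.8 / 895.6 = 0.1751.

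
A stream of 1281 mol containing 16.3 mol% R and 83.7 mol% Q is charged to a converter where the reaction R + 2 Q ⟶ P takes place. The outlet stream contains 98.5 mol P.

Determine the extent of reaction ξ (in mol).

ξ = 98.5 mol

For P: n = n₀ + 1ξ → 98.5 = 0 + 1ξ, giving ξ = 98.5 mol.
Outlet amounts (n = n₀ + ν ξ):
  R: 208.8 − 1(98.5) = 110.3
  Q: 1072 − 2(98.5) = 875.2
  P: 0 + 1(98.5) = 98.5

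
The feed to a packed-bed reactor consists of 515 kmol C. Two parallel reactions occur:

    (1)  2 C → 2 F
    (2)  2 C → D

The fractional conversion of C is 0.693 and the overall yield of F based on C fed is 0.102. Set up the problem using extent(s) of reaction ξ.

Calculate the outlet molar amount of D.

152 kmol

Yield of F: 2ξ₁ / 515 = 0.102 → ξ₁ = 26.26 kmol.
Conversion of C: 2ξ₁ + 2ξ₂ = 0.693 × 515 = 356.9 → ξ₂ = 152.2 kmol.
Outlet amounts (n = n₀ + Σ ν·ξ):
  C: 515 − 2(26.26) − 2(152.2) = 158.1
  F: 0 + 2(26.26) = 52.53
  D: 0 + 1(152.2) = 152.2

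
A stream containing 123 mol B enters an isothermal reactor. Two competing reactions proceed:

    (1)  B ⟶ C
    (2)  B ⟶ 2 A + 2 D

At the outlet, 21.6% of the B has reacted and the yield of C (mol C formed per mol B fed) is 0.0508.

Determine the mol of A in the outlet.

40.6 mol

Yield of C: 1ξ₁ / 123 = 0.0508 → ξ₁ = 6.248 mol.
Conversion of B: 1ξ₁ + 1ξ₂ = 0.216 × 123 = 26.57 → ξ₂ = 20.32 mol.
Outlet amounts (n = n₀ + Σ ν·ξ):
  B: 123 − 1(6.248) − 1(20.32) = 96.43
  C: 0 + 1(6.248) = 6.248
  A: 0 + 2(20.32) = 40.64
  D: 0 + 2(20.32) = 40.64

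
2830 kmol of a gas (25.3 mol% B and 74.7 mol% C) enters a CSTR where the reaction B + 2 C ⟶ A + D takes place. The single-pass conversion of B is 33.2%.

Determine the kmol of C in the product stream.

B reacted = 0.332 × 716 = 237.7 kmol; ν_B = −1, so ξ = 237.7/1 = 237.7 kmol.
Outlet amounts (n = n₀ + ν ξ):
  B: 716 − 1(237.7) = 478.3
  C: 2114 − 2(237.7) = 1639
  A: 0 + 1(237.7) = 237.7
  D: 0 + 1(237.7) = 237.7

1640 kmol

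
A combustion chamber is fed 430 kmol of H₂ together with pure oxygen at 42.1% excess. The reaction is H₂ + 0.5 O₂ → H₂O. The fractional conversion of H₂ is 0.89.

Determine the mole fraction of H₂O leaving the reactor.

Stoichiometric O₂ = 0.5 × 430 = 215 kmol; O₂ fed = 215 × 1.421 = 305.5 kmol.
Fuel reacted = 0.89 × 430 → ξ = 382.7 kmol.
Outlet (n = n₀ + ν ξ):
  H₂: 430 − 1(382.7) = 47.3
  O₂: 305.5 − 0.5(382.7) = 114.2
  H₂O: 0 + 1(382.7) = 382.7
Total out = 544.2 kmol; y_H₂O = 382.7 / 544.2 = 0.7033.

0.703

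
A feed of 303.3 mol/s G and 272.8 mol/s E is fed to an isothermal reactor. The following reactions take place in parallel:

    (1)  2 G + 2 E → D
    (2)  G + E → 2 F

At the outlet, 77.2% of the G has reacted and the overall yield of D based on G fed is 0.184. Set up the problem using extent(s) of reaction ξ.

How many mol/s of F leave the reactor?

245 mol/s

Yield of D: 1ξ₁ / 303.3 = 0.184 → ξ₁ = 55.81 mol/s.
Conversion of G: 2ξ₁ + 1ξ₂ = 0.772 × 303.3 = 234.1 → ξ₂ = 122.5 mol/s.
Outlet amounts (n = n₀ + Σ ν·ξ):
  G: 303.3 − 2(55.81) − 1(122.5) = 69.15
  E: 272.8 − 2(55.81) − 1(122.5) = 38.65
  D: 0 + 1(55.81) = 55.81
  F: 0 + 2(122.5) = 245.1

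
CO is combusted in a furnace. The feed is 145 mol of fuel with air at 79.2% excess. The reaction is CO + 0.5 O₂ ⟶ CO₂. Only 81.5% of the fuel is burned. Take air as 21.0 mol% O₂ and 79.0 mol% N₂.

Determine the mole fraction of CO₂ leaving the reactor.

0.168

Stoichiometric O₂ = 0.5 × 145 = 72.5 mol; O₂ fed = 72.5 × 1.792 = 129.9 mol.
N₂ fed = 129.9 × 79/21 = 488.7 mol.
Fuel reacted = 0.815 × 145 → ξ = 118.2 mol.
Outlet (n = n₀ + ν ξ):
  CO: 145 − 1(118.2) = 26.83
  O₂: 129.9 − 0.5(118.2) = 70.83
  N₂: 488.7 (inert)
  CO₂: 0 + 1(118.2) = 118.2
Total out = 704.6 mol; y_CO₂ = 118.2 / 704.6 = 0.1677.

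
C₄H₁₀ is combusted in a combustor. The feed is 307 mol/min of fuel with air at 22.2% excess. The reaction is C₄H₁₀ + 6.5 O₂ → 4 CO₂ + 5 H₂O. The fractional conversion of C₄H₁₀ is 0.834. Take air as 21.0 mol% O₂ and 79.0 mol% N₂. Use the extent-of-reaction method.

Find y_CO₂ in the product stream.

0.0832

Stoichiometric O₂ = 6.5 × 307 = 1996 mol/min; O₂ fed = 1996 × 1.222 = 2439 mol/min.
N₂ fed = 2439 × 79/21 = 9173 mol/min.
Fuel reacted = 0.834 × 307 → ξ = 256 mol/min.
Outlet (n = n₀ + ν ξ):
  C₄H₁₀: 307 − 1(256) = 50.96
  O₂: 2439 − 6.5(256) = 774.3
  N₂: 9173 (inert)
  CO₂: 0 + 4(256) = 1024
  H₂O: 0 + 5(256) = 1280
Total out = 12300 mol/min; y_CO₂ = 1024 / 12300 = 0.08324.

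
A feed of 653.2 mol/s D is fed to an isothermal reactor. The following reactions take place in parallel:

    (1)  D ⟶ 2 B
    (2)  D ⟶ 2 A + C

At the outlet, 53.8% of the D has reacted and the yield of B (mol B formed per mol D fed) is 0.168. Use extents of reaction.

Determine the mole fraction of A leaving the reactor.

0.456

Yield of B: 2ξ₁ / 653.2 = 0.168 → ξ₁ = 54.87 mol/s.
Conversion of D: 1ξ₁ + 1ξ₂ = 0.538 × 653.2 = 351.4 → ξ₂ = 296.6 mol/s.
Outlet amounts (n = n₀ + Σ ν·ξ):
  D: 653.2 − 1(54.87) − 1(296.6) = 301.8
  B: 0 + 2(54.87) = 109.7
  A: 0 + 2(296.6) = 593.1
  C: 0 + 1(296.6) = 296.6
Total out = 1301 mol/s; y_A = 593.1 / 1301 = 0.4558.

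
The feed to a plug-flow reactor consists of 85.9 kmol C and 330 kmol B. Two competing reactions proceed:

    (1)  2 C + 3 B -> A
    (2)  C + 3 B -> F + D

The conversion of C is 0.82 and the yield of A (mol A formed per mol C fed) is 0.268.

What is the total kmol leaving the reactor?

Yield of A: 1ξ₁ / 85.9 = 0.268 → ξ₁ = 23.02 kmol.
Conversion of C: 2ξ₁ + 1ξ₂ = 0.82 × 85.9 = 70.44 → ξ₂ = 24.4 kmol.
Outlet amounts (n = n₀ + Σ ν·ξ):
  C: 85.9 − 2(23.02) − 1(24.4) = 15.46
  B: 330 − 3(23.02) − 3(24.4) = 187.7
  A: 0 + 1(23.02) = 23.02
  F: 0 + 1(24.4) = 24.4
  D: 0 + 1(24.4) = 24.4
Total out = 15.46 + 187.7 + 23.02 + 24.4 + 24.4 = 275 kmol.

275 kmol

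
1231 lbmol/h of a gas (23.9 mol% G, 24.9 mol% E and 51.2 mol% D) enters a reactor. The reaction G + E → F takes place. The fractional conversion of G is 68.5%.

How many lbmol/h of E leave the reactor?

105 lbmol/h

G reacted = 0.685 × 294.2 = 201.5 lbmol/h; ν_G = −1, so ξ = 201.5/1 = 201.5 lbmol/h.
Outlet amounts (n = n₀ + ν ξ):
  G: 294.2 − 1(201.5) = 92.68
  E: 306.5 − 1(201.5) = 105
  F: 0 + 1(201.5) = 201.5
  D: 630.3 (inert)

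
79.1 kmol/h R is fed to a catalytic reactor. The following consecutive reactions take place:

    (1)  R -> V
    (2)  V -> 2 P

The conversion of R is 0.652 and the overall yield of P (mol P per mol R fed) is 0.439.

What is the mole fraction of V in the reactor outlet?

0.355

Conversion of R: R consumed = 1ξ₁ = 0.652 × 79.1 → ξ₁ = 51.57 kmol/h.
Yield of P: 2ξ₂ / 79.1 = 0.439 → ξ₂ = 17.36 kmol/h.
Outlet amounts (n = n₀ + Σ ν·ξ):
  R: 79.1 − 1(51.57) = 27.53
  V: 0 + 1(51.57) − 1(17.36) = 34.21
  P: 0 + 2(17.36) = 34.72
Total out = 96.46 kmol/h; y_V = 34.21 / 96.46 = 0.3547.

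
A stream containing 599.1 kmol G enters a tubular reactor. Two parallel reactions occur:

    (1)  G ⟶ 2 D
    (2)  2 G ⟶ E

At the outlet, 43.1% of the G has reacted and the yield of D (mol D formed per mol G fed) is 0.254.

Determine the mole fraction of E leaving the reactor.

Yield of D: 2ξ₁ / 599.1 = 0.254 → ξ₁ = 76.09 kmol.
Conversion of G: 1ξ₁ + 2ξ₂ = 0.431 × 599.1 = 258.2 → ξ₂ = 91.06 kmol.
Outlet amounts (n = n₀ + Σ ν·ξ):
  G: 599.1 − 1(76.09) − 2(91.06) = 340.9
  D: 0 + 2(76.09) = 152.2
  E: 0 + 1(91.06) = 91.06
Total out = 584.1 kmol; y_E = 91.06 / 584.1 = 0.1559.

0.156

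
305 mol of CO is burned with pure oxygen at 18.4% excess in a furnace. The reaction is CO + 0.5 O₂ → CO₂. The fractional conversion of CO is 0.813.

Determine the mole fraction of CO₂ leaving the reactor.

0.686

Stoichiometric O₂ = 0.5 × 305 = 152.5 mol; O₂ fed = 152.5 × 1.184 = 180.6 mol.
Fuel reacted = 0.813 × 305 → ξ = 248 mol.
Outlet (n = n₀ + ν ξ):
  CO: 305 − 1(248) = 57.04
  O₂: 180.6 − 0.5(248) = 56.58
  CO₂: 0 + 1(248) = 248
Total out = 361.6 mol; y_CO₂ = 248 / 361.6 = 0.6858.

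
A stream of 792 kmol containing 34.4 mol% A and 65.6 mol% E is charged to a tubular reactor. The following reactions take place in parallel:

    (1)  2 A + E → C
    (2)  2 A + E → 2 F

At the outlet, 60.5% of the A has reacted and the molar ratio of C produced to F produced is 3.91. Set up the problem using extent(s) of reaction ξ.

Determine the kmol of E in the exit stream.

Conversion of A: A consumed = 0.605 × 272.4 = 164.8 kmol = 2ξ₁ + 2ξ₂.
Selectivity: 1ξ₁ / (2ξ₂) = 3.91 → ξ₁ = 7.82 ξ₂.
Substitute: (2·7.82 + 2) ξ₂ = 164.8 → ξ₂ = 9.344 kmol, ξ₁ = 73.07 kmol.
Outlet amounts (n = n₀ + Σ ν·ξ):
  A: 272.4 − 2(73.07) − 2(9.344) = 107.6
  E: 519.6 − 1(73.07) − 1(9.344) = 437.1
  C: 0 + 1(73.07) = 73.07
  F: 0 + 2(9.344) = 18.69

437 kmol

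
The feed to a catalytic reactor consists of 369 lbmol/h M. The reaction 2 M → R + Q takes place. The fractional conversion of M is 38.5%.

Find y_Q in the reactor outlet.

0.193

M reacted = 0.385 × 369 = 142.1 lbmol/h; ν_M = −2, so ξ = 142.1/2 = 71.03 lbmol/h.
Outlet amounts (n = n₀ + ν ξ):
  M: 369 − 2(71.03) = 226.9
  R: 0 + 1(71.03) = 71.03
  Q: 0 + 1(71.03) = 71.03
Total out = 369 lbmol/h; y_Q = 71.03 / 369 = 0.1925.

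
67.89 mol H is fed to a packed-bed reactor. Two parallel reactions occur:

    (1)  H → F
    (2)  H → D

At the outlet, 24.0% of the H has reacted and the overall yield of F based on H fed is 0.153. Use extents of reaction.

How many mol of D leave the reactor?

Yield of F: 1ξ₁ / 67.89 = 0.153 → ξ₁ = 10.39 mol.
Conversion of H: 1ξ₁ + 1ξ₂ = 0.24 × 67.89 = 16.29 → ξ₂ = 5.906 mol.
Outlet amounts (n = n₀ + Σ ν·ξ):
  H: 67.89 − 1(10.39) − 1(5.906) = 51.6
  F: 0 + 1(10.39) = 10.39
  D: 0 + 1(5.906) = 5.906

5.91 mol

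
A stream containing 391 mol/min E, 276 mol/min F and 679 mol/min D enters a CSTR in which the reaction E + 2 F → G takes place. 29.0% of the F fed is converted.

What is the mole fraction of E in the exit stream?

0.277

F reacted = 0.29 × 276 = 80.04 mol/min; ν_F = −2, so ξ = 80.04/2 = 40.02 mol/min.
Outlet amounts (n = n₀ + ν ξ):
  E: 391 − 1(40.02) = 351
  F: 276 − 2(40.02) = 196
  G: 0 + 1(40.02) = 40.02
  D: 679 (inert)
Total out = 1266 mol/min; y_E = 351 / 1266 = 0.2772.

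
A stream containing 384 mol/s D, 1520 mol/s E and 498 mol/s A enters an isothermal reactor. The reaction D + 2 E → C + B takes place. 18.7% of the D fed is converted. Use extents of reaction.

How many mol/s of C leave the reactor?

71.8 mol/s

D reacted = 0.187 × 384 = 71.81 mol/s; ν_D = −1, so ξ = 71.81/1 = 71.81 mol/s.
Outlet amounts (n = n₀ + ν ξ):
  D: 384 − 1(71.81) = 312.2
  E: 1520 − 2(71.81) = 1376
  C: 0 + 1(71.81) = 71.81
  B: 0 + 1(71.81) = 71.81
  A: 498 (inert)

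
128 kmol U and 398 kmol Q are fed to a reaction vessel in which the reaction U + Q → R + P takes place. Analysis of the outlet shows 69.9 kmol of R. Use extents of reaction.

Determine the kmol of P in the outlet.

69.9 kmol

For R: n = n₀ + 1ξ → 69.9 = 0 + 1ξ, giving ξ = 69.9 kmol.
Outlet amounts (n = n₀ + ν ξ):
  U: 128 − 1(69.9) = 58.1
  Q: 398 − 1(69.9) = 328.1
  R: 0 + 1(69.9) = 69.9
  P: 0 + 1(69.9) = 69.9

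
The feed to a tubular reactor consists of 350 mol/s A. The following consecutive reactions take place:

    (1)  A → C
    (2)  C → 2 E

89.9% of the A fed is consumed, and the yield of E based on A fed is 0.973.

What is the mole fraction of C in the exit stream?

Conversion of A: A consumed = 1ξ₁ = 0.899 × 350 → ξ₁ = 314.7 mol/s.
Yield of E: 2ξ₂ / 350 = 0.973 → ξ₂ = 170.3 mol/s.
Outlet amounts (n = n₀ + Σ ν·ξ):
  A: 350 − 1(314.7) = 35.35
  C: 0 + 1(314.7) − 1(170.3) = 144.4
  E: 0 + 2(170.3) = 340.6
Total out = 520.3 mol/s; y_C = 144.4 / 520.3 = 0.2775.

0.277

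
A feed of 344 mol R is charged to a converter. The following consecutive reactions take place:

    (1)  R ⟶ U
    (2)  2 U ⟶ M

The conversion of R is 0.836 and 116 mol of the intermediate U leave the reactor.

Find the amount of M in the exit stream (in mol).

85.8 mol

Conversion of R: R consumed = 1ξ₁ = 0.836 × 344 → ξ₁ = 287.6 mol.
U balance: n_U = 0 + 1ξ₁ − 2ξ₂ = 116 → ξ₂ = (1·287.6 − 116)/2 = 85.79 mol.
Outlet amounts (n = n₀ + Σ ν·ξ):
  R: 344 − 1(287.6) = 56.42
  U: 0 + 1(287.6) − 2(85.79) = 116
  M: 0 + 1(85.79) = 85.79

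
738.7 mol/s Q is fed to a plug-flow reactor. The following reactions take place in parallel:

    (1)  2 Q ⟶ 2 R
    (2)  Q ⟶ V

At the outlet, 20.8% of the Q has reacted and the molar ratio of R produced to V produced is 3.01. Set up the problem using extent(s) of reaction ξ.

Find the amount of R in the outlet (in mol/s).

115 mol/s

Conversion of Q: Q consumed = 0.208 × 738.7 = 153.6 mol/s = 2ξ₁ + 1ξ₂.
Selectivity: 2ξ₁ / (1ξ₂) = 3.01 → ξ₁ = 1.505 ξ₂.
Substitute: (2·1.505 + 1) ξ₂ = 153.6 → ξ₂ = 38.32 mol/s, ξ₁ = 57.67 mol/s.
Outlet amounts (n = n₀ + Σ ν·ξ):
  Q: 738.7 − 2(57.67) − 1(38.32) = 585.1
  R: 0 + 2(57.67) = 115.3
  V: 0 + 1(38.32) = 38.32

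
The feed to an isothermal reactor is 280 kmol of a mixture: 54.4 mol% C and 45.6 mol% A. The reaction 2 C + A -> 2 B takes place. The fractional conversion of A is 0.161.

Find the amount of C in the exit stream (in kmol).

A reacted = 0.161 × 127.7 = 20.56 kmol; ν_A = −1, so ξ = 20.56/1 = 20.56 kmol.
Outlet amounts (n = n₀ + ν ξ):
  C: 152.3 − 2(20.56) = 111.2
  A: 127.7 − 1(20.56) = 107.1
  B: 0 + 2(20.56) = 41.11

111 kmol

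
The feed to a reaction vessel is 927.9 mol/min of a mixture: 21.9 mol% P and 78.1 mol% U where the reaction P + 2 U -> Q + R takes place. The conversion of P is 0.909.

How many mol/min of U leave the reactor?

355 mol/min

P reacted = 0.909 × 203.2 = 184.7 mol/min; ν_P = −1, so ξ = 184.7/1 = 184.7 mol/min.
Outlet amounts (n = n₀ + ν ξ):
  P: 203.2 − 1(184.7) = 18.49
  U: 724.7 − 2(184.7) = 355.3
  Q: 0 + 1(184.7) = 184.7
  R: 0 + 1(184.7) = 184.7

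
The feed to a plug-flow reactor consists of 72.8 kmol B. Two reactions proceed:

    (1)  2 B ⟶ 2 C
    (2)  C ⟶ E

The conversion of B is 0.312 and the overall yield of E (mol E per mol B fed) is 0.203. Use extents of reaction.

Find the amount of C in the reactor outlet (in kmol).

7.94 kmol

Conversion of B: B consumed = 2ξ₁ = 0.312 × 72.8 → ξ₁ = 11.36 kmol.
Yield of E: 1ξ₂ / 72.8 = 0.203 → ξ₂ = 14.78 kmol.
Outlet amounts (n = n₀ + Σ ν·ξ):
  B: 72.8 − 2(11.36) = 50.09
  C: 0 + 2(11.36) − 1(14.78) = 7.935
  E: 0 + 1(14.78) = 14.78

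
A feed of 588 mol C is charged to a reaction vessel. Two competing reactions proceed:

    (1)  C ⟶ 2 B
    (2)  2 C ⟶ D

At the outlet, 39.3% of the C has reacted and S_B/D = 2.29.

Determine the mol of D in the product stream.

73.5 mol

Conversion of C: C consumed = 0.393 × 588 = 231.1 mol = 1ξ₁ + 2ξ₂.
Selectivity: 2ξ₁ / (1ξ₂) = 2.29 → ξ₁ = 1.145 ξ₂.
Substitute: (1·1.145 + 2) ξ₂ = 231.1 → ξ₂ = 73.48 mol, ξ₁ = 84.13 mol.
Outlet amounts (n = n₀ + Σ ν·ξ):
  C: 588 − 1(84.13) − 2(73.48) = 356.9
  B: 0 + 2(84.13) = 168.3
  D: 0 + 1(73.48) = 73.48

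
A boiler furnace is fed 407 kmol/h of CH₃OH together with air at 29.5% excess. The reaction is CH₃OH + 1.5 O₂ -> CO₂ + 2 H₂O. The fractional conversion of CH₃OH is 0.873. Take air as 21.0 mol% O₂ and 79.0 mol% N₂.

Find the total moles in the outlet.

Stoichiometric O₂ = 1.5 × 407 = 610.5 kmol/h; O₂ fed = 610.5 × 1.295 = 790.6 kmol/h.
N₂ fed = 790.6 × 79/21 = 2974 kmol/h.
Fuel reacted = 0.873 × 407 → ξ = 355.3 kmol/h.
Outlet (n = n₀ + ν ξ):
  CH₃OH: 407 − 1(355.3) = 51.69
  O₂: 790.6 − 1.5(355.3) = 257.6
  N₂: 2974 (inert)
  CO₂: 0 + 1(355.3) = 355.3
  H₂O: 0 + 2(355.3) = 710.6
Total out = 51.69 + 257.6 + 2974 + 355.3 + 710.6 = 4349 kmol/h.

4350 kmol/h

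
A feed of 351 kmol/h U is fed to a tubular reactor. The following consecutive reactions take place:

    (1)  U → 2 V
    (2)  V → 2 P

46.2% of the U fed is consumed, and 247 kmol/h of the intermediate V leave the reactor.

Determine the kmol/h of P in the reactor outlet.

155 kmol/h

Conversion of U: U consumed = 1ξ₁ = 0.462 × 351 → ξ₁ = 162.2 kmol/h.
V balance: n_V = 0 + 2ξ₁ − 1ξ₂ = 247 → ξ₂ = (2·162.2 − 247)/1 = 77.32 kmol/h.
Outlet amounts (n = n₀ + Σ ν·ξ):
  U: 351 − 1(162.2) = 188.8
  V: 0 + 2(162.2) − 1(77.32) = 247
  P: 0 + 2(77.32) = 154.6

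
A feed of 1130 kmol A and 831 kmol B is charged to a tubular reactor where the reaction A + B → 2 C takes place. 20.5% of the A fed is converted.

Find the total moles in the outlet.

1960 kmol

A reacted = 0.205 × 1130 = 231.6 kmol; ν_A = −1, so ξ = 231.6/1 = 231.6 kmol.
Outlet amounts (n = n₀ + ν ξ):
  A: 1130 − 1(231.6) = 898.4
  B: 831 − 1(231.6) = 599.4
  C: 0 + 2(231.6) = 463.3
Total out = 898.4 + 599.4 + 463.3 = 1961 kmol.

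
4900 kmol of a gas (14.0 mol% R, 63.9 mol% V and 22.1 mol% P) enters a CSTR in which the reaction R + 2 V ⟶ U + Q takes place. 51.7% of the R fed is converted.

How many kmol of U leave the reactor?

R reacted = 0.517 × 686 = 354.7 kmol; ν_R = −1, so ξ = 354.7/1 = 354.7 kmol.
Outlet amounts (n = n₀ + ν ξ):
  R: 686 − 1(354.7) = 331.3
  V: 3131 − 2(354.7) = 2422
  U: 0 + 1(354.7) = 354.7
  Q: 0 + 1(354.7) = 354.7
  P: 1083 (inert)

355 kmol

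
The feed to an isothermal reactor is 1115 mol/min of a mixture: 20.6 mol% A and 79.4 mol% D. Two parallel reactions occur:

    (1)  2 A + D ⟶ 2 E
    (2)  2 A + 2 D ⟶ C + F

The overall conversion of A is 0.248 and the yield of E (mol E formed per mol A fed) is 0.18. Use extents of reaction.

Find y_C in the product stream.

0.00724

Yield of E: 2ξ₁ / 229.7 = 0.18 → ξ₁ = 20.67 mol/min.
Conversion of A: 2ξ₁ + 2ξ₂ = 0.248 × 229.7 = 56.96 → ξ₂ = 7.809 mol/min.
Outlet amounts (n = n₀ + Σ ν·ξ):
  A: 229.7 − 2(20.67) − 2(7.809) = 172.7
  D: 885.3 − 1(20.67) − 2(7.809) = 849
  E: 0 + 2(20.67) = 41.34
  C: 0 + 1(7.809) = 7.809
  F: 0 + 1(7.809) = 7.809
Total out = 1079 mol/min; y_C = 7.809 / 1079 = 0.00724.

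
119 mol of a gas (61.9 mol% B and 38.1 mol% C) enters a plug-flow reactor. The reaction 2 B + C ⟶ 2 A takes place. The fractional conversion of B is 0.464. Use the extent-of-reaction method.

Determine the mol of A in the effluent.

34.2 mol

B reacted = 0.464 × 73.66 = 34.18 mol; ν_B = −2, so ξ = 34.18/2 = 17.09 mol.
Outlet amounts (n = n₀ + ν ξ):
  B: 73.66 − 2(17.09) = 39.48
  C: 45.34 − 1(17.09) = 28.25
  A: 0 + 2(17.09) = 34.18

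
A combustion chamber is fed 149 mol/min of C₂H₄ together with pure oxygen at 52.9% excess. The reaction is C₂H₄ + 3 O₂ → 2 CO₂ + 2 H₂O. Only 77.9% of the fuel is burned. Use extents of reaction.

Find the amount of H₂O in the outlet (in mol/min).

Stoichiometric O₂ = 3 × 149 = 447 mol/min; O₂ fed = 447 × 1.529 = 683.5 mol/min.
Fuel reacted = 0.779 × 149 → ξ = 116.1 mol/min.
Outlet (n = n₀ + ν ξ):
  C₂H₄: 149 − 1(116.1) = 32.93
  O₂: 683.5 − 3(116.1) = 335.2
  CO₂: 0 + 2(116.1) = 232.1
  H₂O: 0 + 2(116.1) = 232.1

232 mol/min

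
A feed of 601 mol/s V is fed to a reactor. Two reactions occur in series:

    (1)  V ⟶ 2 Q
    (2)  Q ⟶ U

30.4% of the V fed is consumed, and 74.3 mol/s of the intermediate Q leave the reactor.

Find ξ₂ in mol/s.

Conversion of V: V consumed = 1ξ₁ = 0.304 × 601 → ξ₁ = 182.7 mol/s.
Q balance: n_Q = 0 + 2ξ₁ − 1ξ₂ = 74.3 → ξ₂ = (2·182.7 − 74.3)/1 = 291.1 mol/s.
Outlet amounts (n = n₀ + Σ ν·ξ):
  V: 601 − 1(182.7) = 418.3
  Q: 0 + 2(182.7) − 1(291.1) = 74.3
  U: 0 + 1(291.1) = 291.1

ξ₂ = 291 mol/s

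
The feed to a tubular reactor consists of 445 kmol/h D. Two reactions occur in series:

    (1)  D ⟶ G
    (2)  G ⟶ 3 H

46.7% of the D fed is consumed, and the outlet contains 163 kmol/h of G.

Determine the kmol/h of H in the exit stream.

Conversion of D: D consumed = 1ξ₁ = 0.467 × 445 → ξ₁ = 207.8 kmol/h.
G balance: n_G = 0 + 1ξ₁ − 1ξ₂ = 163 → ξ₂ = (1·207.8 − 163)/1 = 44.81 kmol/h.
Outlet amounts (n = n₀ + Σ ν·ξ):
  D: 445 − 1(207.8) = 237.2
  G: 0 + 1(207.8) − 1(44.81) = 163
  H: 0 + 3(44.81) = 134.4

134 kmol/h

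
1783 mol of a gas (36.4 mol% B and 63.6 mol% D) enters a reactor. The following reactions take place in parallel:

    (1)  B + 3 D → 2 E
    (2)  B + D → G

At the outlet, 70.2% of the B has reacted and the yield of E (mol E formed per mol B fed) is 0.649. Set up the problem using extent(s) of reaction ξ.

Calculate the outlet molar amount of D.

257 mol

Yield of E: 2ξ₁ / 649 = 0.649 → ξ₁ = 210.6 mol.
Conversion of B: 1ξ₁ + 1ξ₂ = 0.702 × 649 = 455.6 → ξ₂ = 245 mol.
Outlet amounts (n = n₀ + Σ ν·ξ):
  B: 649 − 1(210.6) − 1(245) = 193.4
  D: 1134 − 3(210.6) − 1(245) = 257.2
  E: 0 + 2(210.6) = 421.2
  G: 0 + 1(245) = 245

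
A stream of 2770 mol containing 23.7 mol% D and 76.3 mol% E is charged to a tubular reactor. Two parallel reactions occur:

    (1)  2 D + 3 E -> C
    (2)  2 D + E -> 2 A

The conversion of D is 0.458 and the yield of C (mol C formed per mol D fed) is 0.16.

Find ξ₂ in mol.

Yield of C: 1ξ₁ / 656.5 = 0.16 → ξ₁ = 105 mol.
Conversion of D: 2ξ₁ + 2ξ₂ = 0.458 × 656.5 = 300.7 → ξ₂ = 45.3 mol.
Outlet amounts (n = n₀ + Σ ν·ξ):
  D: 656.5 − 2(105) − 2(45.3) = 355.8
  E: 2114 − 3(105) − 1(45.3) = 1753
  C: 0 + 1(105) = 105
  A: 0 + 2(45.3) = 90.6

ξ₂ = 45.3 mol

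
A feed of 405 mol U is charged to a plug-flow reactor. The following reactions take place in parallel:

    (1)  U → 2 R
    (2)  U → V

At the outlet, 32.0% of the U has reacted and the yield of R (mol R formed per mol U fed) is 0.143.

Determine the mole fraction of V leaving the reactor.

Yield of R: 2ξ₁ / 405 = 0.143 → ξ₁ = 28.96 mol.
Conversion of U: 1ξ₁ + 1ξ₂ = 0.32 × 405 = 129.6 → ξ₂ = 100.6 mol.
Outlet amounts (n = n₀ + Σ ν·ξ):
  U: 405 − 1(28.96) − 1(100.6) = 275.4
  R: 0 + 2(28.96) = 57.91
  V: 0 + 1(100.6) = 100.6
Total out = 434 mol; y_V = 100.6 / 434 = 0.2319.

0.232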